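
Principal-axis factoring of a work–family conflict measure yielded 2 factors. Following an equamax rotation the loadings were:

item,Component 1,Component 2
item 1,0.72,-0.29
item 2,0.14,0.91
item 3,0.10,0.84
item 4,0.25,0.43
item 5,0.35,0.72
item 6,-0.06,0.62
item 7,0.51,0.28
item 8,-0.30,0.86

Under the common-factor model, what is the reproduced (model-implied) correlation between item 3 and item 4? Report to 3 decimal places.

0.386

r̂ = Σ λ_i·λ_j across factors = (0.10)(0.25) + (0.84)(0.43)
  = +0.0250 +0.3612 = 0.3862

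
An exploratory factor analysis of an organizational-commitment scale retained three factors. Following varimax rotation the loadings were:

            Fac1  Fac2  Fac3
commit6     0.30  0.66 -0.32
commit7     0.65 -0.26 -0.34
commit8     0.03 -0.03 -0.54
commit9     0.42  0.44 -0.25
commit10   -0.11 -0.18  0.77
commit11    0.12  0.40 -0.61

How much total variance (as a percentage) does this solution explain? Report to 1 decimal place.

SS loadings by factor: 0.7163, 0.8901, 1.5371; total = 3.1435.
Total variance with 6 standardized items is 6, so the solution explains 3.1435/6 = 0.5239 = 52.39%.

52.4%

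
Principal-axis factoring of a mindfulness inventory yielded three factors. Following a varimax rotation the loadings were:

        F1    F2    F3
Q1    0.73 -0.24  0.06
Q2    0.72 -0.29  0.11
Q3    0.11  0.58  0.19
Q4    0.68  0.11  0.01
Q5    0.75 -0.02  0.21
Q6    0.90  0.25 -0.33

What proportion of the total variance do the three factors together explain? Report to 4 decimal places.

0.6094

SS loadings by factor: 2.8983, 0.5531, 0.2049; total = 3.6563.
Total variance with 6 standardized items is 6, so the solution explains 3.6563/6 = 0.6094.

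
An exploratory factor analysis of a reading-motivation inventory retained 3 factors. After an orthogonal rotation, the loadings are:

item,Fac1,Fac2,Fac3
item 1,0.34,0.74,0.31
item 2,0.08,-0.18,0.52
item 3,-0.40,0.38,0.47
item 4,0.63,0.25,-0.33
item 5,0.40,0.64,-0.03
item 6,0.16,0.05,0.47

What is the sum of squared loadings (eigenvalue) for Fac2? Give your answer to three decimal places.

1.199

SS loadings for Fac2 = 0.74² + (-0.18)² + 0.38² + 0.25² + 0.64² + 0.05² = 0.5476 + 0.0324 + 0.1444 + 0.0625 + 0.4096 + 0.0025 = 1.1990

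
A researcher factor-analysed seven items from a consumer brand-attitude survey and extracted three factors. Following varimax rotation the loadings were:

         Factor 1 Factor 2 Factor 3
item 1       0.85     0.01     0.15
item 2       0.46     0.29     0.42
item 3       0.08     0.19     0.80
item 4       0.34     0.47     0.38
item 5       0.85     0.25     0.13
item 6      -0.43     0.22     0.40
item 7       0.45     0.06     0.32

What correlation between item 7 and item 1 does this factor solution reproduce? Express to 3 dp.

r̂ = Σ λ_i·λ_j across factors = (0.45)(0.85) + (0.06)(0.01) + (0.32)(0.15)
  = +0.3825 +0.0006 +0.0480 = 0.4311

0.431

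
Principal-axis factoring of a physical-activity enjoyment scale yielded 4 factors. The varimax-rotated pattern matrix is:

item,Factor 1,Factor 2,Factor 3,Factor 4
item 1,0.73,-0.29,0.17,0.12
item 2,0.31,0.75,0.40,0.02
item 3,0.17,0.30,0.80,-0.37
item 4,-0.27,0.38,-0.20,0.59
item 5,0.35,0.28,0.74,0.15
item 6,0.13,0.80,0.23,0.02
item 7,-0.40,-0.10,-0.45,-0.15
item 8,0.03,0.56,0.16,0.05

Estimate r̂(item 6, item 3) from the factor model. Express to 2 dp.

0.44

r̂ = Σ λ_i·λ_j across factors = (0.13)(0.17) + (0.80)(0.30) + (0.23)(0.80) + (0.02)(-0.37)
  = +0.0221 +0.2400 +0.1840 -0.0074 = 0.4387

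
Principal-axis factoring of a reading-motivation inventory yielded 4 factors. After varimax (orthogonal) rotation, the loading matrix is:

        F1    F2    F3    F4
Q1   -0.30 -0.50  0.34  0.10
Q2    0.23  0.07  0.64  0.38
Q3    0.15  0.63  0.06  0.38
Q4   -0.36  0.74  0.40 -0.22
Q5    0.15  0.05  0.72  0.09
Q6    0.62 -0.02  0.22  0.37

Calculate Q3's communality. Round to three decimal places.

h² = 0.15² + 0.63² + 0.06² + 0.38² = 0.0225 + 0.3969 + 0.0036 + 0.1444 = 0.5674

0.567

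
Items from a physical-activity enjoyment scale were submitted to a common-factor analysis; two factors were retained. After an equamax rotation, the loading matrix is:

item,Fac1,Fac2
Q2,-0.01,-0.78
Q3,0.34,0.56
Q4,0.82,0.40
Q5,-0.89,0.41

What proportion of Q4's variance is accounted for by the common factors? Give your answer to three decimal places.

h² = 0.82² + 0.40² = 0.6724 + 0.1600 = 0.8324

0.832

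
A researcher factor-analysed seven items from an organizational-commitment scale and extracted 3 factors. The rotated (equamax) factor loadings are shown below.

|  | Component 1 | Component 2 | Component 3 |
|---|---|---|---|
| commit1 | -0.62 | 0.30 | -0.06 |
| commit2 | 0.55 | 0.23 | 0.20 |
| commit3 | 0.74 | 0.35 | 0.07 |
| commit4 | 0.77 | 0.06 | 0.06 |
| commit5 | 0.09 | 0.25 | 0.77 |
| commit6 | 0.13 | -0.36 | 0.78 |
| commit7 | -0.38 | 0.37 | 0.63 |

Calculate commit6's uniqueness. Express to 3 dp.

h² = 0.13² + (-0.36)² + 0.78² = 0.0169 + 0.1296 + 0.6084 = 0.7549
Uniqueness u² = 1 − h² = 1 − 0.7549 = 0.2451

0.245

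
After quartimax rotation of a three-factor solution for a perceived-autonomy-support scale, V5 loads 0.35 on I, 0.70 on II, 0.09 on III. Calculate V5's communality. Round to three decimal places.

0.621

h² = 0.35² + 0.70² + 0.09² = 0.1225 + 0.4900 + 0.0081 = 0.6206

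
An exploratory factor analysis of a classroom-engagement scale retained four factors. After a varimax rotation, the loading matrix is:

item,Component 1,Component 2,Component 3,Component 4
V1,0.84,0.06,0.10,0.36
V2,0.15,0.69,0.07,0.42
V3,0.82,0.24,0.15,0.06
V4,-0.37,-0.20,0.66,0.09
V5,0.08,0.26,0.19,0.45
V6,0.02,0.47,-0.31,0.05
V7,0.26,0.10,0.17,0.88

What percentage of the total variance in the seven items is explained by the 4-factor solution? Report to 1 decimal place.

63.1%

Communalities: 0.8488, 0.6799, 0.7561, 0.6206, 0.3126, 0.3199, 0.8809; Σh² = 4.4188.
Total variance with 7 standardized items is 7, so the solution explains 4.4188/7 = 0.6313 = 63.13%.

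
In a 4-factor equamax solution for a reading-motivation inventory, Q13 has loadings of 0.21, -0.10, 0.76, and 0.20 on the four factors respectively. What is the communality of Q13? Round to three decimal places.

h² = 0.21² + (-0.10)² + 0.76² + 0.20² = 0.0441 + 0.0100 + 0.5776 + 0.0400 = 0.6717

0.672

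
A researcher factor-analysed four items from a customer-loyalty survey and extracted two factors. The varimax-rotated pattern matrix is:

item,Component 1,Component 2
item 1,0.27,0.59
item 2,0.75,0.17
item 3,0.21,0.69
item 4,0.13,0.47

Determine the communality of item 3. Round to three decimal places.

0.520

h² = 0.21² + 0.69² = 0.0441 + 0.4761 = 0.5202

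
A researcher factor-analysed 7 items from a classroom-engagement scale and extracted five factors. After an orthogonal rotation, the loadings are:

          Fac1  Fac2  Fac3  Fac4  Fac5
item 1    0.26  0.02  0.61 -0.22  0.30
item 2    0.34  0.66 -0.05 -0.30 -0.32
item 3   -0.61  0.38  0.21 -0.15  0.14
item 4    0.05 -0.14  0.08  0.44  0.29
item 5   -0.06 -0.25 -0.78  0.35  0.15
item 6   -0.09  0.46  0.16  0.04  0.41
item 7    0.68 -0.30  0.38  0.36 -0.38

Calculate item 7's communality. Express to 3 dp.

0.971

h² = 0.68² + (-0.30)² + 0.38² + 0.36² + (-0.38)² = 0.4624 + 0.0900 + 0.1444 + 0.1296 + 0.1444 = 0.9708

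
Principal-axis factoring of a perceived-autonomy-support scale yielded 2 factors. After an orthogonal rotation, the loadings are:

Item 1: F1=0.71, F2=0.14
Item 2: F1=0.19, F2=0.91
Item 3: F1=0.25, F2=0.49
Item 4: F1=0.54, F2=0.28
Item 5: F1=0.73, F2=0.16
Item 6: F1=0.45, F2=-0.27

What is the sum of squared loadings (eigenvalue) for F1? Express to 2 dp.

1.63

SS loadings for F1 = 0.71² + 0.19² + 0.25² + 0.54² + 0.73² + 0.45² = 0.5041 + 0.0361 + 0.0625 + 0.2916 + 0.5329 + 0.2025 = 1.6297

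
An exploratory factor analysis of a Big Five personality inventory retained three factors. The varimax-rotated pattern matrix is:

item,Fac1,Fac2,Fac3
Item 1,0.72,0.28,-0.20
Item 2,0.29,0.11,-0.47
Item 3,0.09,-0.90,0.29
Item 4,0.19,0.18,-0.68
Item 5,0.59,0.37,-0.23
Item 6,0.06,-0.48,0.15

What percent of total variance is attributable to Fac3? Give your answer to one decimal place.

14.7%

SS loadings for Fac3 = (-0.20)² + (-0.47)² + 0.29² + (-0.68)² + (-0.23)² + 0.15² = 0.8828
With 6 standardized items, total variance = 6. Proportion = 0.8828/6 = 0.1471 → 14.71%.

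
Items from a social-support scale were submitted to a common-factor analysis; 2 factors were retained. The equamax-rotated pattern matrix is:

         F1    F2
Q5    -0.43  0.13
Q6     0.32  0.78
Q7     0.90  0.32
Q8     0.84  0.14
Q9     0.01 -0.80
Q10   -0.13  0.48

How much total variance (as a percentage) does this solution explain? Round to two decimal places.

57.29%

Communalities: 0.2018, 0.7108, 0.9124, 0.7252, 0.6401, 0.2473; Σh² = 3.4376.
Total variance with 6 standardized items is 6, so the solution explains 3.4376/6 = 0.5729 = 57.29%.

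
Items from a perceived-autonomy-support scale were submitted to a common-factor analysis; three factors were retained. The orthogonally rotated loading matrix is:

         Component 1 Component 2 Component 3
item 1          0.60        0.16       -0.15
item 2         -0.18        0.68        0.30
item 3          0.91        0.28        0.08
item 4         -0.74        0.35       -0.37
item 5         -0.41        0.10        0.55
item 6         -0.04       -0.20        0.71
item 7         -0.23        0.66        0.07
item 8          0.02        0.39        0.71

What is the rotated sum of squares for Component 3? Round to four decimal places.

1.5714

SS loadings for Component 3 = (-0.15)² + 0.30² + 0.08² + (-0.37)² + 0.55² + 0.71² + 0.07² + 0.71² = 0.0225 + 0.0900 + 0.0064 + 0.1369 + 0.3025 + 0.5041 + 0.0049 + 0.5041 = 1.5714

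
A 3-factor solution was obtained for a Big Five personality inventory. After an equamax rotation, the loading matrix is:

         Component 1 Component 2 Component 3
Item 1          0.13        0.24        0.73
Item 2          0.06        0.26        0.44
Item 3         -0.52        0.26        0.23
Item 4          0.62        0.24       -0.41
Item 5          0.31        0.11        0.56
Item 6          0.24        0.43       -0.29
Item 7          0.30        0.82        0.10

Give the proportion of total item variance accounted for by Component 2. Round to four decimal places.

SS loadings for Component 2 = 0.24² + 0.26² + 0.26² + 0.24² + 0.11² + 0.43² + 0.82² = 1.1198
Proportion of variance = 1.1198 / 7 = 0.1600.

0.1600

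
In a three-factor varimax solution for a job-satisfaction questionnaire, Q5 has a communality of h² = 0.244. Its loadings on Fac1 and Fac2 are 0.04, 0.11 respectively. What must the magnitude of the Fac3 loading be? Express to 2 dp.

0.48

Under orthogonal rotation h² = Σλ², so λ_Fac3² = h² − (0.0137) = 0.244 − 0.0137 = 0.2303.
|λ| = √0.2303 = 0.4799.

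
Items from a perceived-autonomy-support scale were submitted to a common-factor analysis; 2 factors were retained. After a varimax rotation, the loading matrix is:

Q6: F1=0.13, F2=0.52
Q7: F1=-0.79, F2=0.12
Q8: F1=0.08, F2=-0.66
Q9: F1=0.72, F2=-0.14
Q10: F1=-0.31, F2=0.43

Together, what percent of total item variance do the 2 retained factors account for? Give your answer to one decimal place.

43.7%

Communalities: 0.2873, 0.6385, 0.4420, 0.5380, 0.2810; Σh² = 2.1868.
Total variance with 5 standardized items is 5, so the solution explains 2.1868/5 = 0.4374 = 43.74%.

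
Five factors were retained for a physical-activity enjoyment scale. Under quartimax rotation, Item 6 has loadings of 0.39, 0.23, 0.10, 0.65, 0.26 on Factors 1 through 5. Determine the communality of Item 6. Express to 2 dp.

h² = 0.39² + 0.23² + 0.10² + 0.65² + 0.26² = 0.1521 + 0.0529 + 0.0100 + 0.4225 + 0.0676 = 0.7051

0.71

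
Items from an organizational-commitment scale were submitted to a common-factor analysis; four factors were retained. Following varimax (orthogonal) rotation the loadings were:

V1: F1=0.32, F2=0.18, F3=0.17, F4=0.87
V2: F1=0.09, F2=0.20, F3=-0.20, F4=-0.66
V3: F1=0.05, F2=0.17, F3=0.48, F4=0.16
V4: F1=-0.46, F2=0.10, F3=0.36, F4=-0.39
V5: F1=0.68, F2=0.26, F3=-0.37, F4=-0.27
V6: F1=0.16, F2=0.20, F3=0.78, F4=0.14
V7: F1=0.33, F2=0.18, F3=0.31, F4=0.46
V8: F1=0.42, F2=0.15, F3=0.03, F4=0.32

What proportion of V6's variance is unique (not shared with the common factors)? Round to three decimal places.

0.306

h² = 0.16² + 0.20² + 0.78² + 0.14² = 0.0256 + 0.0400 + 0.6084 + 0.0196 = 0.6936
Uniqueness u² = 1 − h² = 1 − 0.6936 = 0.3064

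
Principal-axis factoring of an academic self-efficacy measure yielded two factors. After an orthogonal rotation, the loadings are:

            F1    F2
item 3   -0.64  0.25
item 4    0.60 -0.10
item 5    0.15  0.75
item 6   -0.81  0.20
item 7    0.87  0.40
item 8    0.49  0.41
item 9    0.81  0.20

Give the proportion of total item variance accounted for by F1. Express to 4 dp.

0.4430

SS loadings for F1 = (-0.64)² + 0.60² + 0.15² + (-0.81)² + 0.87² + 0.49² + 0.81² = 3.1013
Proportion of variance = 3.1013 / 7 = 0.4430.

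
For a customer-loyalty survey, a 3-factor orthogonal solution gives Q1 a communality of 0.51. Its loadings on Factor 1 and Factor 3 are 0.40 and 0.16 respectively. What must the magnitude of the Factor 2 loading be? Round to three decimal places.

0.570

Under orthogonal rotation h² = Σλ², so λ_Factor 2² = h² − (0.1856) = 0.51 − 0.1856 = 0.3244.
|λ| = √0.3244 = 0.5696.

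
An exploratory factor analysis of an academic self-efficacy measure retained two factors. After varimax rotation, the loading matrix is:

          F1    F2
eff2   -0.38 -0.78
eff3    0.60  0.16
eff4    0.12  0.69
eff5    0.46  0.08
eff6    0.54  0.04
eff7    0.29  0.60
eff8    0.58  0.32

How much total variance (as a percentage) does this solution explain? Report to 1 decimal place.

SS loadings by factor: 1.4425, 1.5805; total = 3.0230.
Total variance with 7 standardized items is 7, so the solution explains 3.0230/7 = 0.4319 = 43.19%.

43.2%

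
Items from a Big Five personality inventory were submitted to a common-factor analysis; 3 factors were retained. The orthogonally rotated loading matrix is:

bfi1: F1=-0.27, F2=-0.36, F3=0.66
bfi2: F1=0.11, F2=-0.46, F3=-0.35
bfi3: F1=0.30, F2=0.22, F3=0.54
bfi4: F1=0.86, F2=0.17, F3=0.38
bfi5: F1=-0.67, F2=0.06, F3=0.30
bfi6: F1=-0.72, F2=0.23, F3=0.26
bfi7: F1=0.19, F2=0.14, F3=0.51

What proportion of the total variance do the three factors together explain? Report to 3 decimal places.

0.546

Communalities: 0.6381, 0.3462, 0.4300, 0.9129, 0.5425, 0.6389, 0.3158; Σh² = 3.8244.
Total variance with 7 standardized items is 7, so the solution explains 3.8244/7 = 0.5463.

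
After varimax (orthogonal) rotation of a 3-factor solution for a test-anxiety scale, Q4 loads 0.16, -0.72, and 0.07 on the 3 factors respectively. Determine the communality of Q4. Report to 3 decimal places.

h² = 0.16² + (-0.72)² + 0.07² = 0.0256 + 0.5184 + 0.0049 = 0.5489

0.549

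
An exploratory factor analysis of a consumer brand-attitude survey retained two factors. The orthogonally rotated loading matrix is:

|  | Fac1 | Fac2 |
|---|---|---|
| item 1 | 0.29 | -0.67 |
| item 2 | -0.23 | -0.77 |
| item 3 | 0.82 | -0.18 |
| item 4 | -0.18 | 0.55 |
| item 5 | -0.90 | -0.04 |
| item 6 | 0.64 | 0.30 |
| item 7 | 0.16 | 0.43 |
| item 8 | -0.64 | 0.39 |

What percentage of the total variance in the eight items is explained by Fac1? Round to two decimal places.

SS loadings for Fac1 = 0.29² + (-0.23)² + 0.82² + (-0.18)² + (-0.90)² + 0.64² + 0.16² + (-0.64)² = 2.4966
With 8 standardized items, total variance = 8. Proportion = 2.4966/8 = 0.3121 → 31.21%.

31.21%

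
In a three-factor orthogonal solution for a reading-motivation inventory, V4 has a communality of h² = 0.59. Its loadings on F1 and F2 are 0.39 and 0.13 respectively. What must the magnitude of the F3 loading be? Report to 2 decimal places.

Under orthogonal rotation h² = Σλ², so λ_F3² = h² − (0.1690) = 0.59 − 0.1690 = 0.4210.
|λ| = √0.4210 = 0.6488.

0.65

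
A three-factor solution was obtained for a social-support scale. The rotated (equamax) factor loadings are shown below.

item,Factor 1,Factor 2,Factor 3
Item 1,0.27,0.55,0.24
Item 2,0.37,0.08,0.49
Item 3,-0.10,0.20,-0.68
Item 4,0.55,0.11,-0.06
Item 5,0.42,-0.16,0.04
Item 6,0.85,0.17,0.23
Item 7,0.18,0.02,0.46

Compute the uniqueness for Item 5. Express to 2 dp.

h² = 0.42² + (-0.16)² + 0.04² = 0.1764 + 0.0256 + 0.0016 = 0.2036
Uniqueness u² = 1 − h² = 1 − 0.2036 = 0.7964

0.80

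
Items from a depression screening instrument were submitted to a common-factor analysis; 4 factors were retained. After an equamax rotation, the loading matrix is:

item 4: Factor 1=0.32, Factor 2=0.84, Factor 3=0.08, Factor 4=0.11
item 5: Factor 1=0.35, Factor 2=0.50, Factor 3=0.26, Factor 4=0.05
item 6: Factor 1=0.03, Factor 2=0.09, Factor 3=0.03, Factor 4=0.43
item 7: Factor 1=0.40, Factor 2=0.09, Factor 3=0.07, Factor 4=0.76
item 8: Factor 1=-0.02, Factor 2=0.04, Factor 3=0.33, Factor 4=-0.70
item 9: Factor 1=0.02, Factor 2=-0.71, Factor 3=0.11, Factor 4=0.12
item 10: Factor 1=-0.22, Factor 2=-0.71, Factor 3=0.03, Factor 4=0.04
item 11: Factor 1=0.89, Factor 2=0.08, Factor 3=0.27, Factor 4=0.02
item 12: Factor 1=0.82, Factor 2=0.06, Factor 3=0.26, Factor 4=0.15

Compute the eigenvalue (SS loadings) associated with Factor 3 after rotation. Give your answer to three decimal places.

0.342

SS loadings for Factor 3 = 0.08² + 0.26² + 0.03² + 0.07² + 0.33² + 0.11² + 0.03² + 0.27² + 0.26² = 0.0064 + 0.0676 + 0.0009 + 0.0049 + 0.1089 + 0.0121 + 0.0009 + 0.0729 + 0.0676 = 0.3422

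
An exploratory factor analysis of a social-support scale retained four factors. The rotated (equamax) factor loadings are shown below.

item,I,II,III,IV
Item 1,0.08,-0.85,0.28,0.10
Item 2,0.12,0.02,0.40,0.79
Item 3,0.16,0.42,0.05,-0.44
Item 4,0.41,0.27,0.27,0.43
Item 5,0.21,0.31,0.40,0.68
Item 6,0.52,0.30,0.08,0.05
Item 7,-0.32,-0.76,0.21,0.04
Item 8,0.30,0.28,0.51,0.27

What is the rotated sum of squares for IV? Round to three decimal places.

1.552

SS loadings for IV = 0.10² + 0.79² + (-0.44)² + 0.43² + 0.68² + 0.05² + 0.04² + 0.27² = 0.0100 + 0.6241 + 0.1936 + 0.1849 + 0.4624 + 0.0025 + 0.0016 + 0.0729 = 1.5520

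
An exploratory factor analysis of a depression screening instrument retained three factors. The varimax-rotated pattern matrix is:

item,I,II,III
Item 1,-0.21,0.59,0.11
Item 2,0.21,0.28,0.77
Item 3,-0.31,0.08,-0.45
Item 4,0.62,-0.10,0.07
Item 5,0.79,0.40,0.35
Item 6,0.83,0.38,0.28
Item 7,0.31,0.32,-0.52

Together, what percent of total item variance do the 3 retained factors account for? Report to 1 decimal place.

SS loadings by factor: 1.9778, 0.8497, 1.2837; total = 4.1112.
Total variance with 7 standardized items is 7, so the solution explains 4.1112/7 = 0.5873 = 58.73%.

58.7%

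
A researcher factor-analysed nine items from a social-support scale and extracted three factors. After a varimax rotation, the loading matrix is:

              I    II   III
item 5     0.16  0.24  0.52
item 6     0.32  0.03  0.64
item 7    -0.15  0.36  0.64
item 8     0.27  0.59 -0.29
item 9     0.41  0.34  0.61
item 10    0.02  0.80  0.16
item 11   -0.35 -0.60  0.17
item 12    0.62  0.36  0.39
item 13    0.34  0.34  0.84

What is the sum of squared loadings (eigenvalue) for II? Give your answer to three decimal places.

1.897

SS loadings for II = 0.24² + 0.03² + 0.36² + 0.59² + 0.34² + 0.80² + (-0.60)² + 0.36² + 0.34² = 0.0576 + 0.0009 + 0.1296 + 0.3481 + 0.1156 + 0.6400 + 0.3600 + 0.1296 + 0.1156 = 1.8970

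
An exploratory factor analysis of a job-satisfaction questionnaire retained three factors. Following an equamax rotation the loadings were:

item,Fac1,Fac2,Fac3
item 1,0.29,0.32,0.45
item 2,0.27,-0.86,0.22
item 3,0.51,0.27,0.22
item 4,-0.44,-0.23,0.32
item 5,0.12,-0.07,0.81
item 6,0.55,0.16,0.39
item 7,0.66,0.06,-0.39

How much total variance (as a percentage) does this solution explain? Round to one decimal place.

Communalities: 0.3890, 0.8609, 0.3814, 0.3489, 0.6754, 0.4802, 0.5913; Σh² = 3.7271.
Total variance with 7 standardized items is 7, so the solution explains 3.7271/7 = 0.5324 = 53.24%.

53.2%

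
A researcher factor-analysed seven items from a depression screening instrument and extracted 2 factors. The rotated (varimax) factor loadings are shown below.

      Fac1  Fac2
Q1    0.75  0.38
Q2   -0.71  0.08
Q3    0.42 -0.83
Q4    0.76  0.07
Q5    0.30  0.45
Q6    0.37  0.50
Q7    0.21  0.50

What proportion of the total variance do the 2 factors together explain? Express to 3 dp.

SS loadings by factor: 2.0916, 1.5471; total = 3.6387.
Total variance with 7 standardized items is 7, so the solution explains 3.6387/7 = 0.5198.

0.520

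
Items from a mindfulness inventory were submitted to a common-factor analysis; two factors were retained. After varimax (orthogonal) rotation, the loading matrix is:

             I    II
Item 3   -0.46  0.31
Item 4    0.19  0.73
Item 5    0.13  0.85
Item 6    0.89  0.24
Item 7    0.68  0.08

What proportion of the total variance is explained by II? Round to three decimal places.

0.283

SS loadings for II = 0.31² + 0.73² + 0.85² + 0.24² + 0.08² = 1.4155
Proportion of variance = 1.4155 / 5 = 0.2831.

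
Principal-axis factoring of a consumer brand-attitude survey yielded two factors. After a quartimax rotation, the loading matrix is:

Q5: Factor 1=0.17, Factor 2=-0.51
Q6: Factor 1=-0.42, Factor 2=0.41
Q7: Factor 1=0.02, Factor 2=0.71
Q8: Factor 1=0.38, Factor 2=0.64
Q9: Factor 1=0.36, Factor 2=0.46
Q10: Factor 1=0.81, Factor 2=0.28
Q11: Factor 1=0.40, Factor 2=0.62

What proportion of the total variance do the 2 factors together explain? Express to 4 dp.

SS loadings by factor: 1.2958, 2.0163; total = 3.3121.
Total variance with 7 standardized items is 7, so the solution explains 3.3121/7 = 0.4732.

0.4732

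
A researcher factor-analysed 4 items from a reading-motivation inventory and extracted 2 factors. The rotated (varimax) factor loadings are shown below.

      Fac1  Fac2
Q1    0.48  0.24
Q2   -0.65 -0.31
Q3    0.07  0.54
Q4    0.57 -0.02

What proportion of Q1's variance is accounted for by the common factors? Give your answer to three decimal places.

0.288

h² = 0.48² + 0.24² = 0.2304 + 0.0576 = 0.2880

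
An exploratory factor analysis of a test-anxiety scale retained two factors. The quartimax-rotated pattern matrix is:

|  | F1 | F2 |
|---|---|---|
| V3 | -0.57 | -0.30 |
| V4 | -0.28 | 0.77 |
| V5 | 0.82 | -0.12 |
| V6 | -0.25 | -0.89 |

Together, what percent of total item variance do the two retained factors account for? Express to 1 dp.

65.7%

Communalities: 0.4149, 0.6713, 0.6868, 0.8546; Σh² = 2.6276.
Total variance with 4 standardized items is 4, so the solution explains 2.6276/4 = 0.6569 = 65.69%.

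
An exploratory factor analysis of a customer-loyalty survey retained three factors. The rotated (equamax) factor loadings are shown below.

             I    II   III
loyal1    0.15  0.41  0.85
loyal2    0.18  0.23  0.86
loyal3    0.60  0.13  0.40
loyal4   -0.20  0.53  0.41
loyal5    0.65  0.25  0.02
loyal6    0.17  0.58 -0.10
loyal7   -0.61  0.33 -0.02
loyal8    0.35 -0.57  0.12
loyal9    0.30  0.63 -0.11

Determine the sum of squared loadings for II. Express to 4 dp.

SS loadings for II = 0.41² + 0.23² + 0.13² + 0.53² + 0.25² + 0.58² + 0.33² + (-0.57)² + 0.63² = 0.1681 + 0.0529 + 0.0169 + 0.2809 + 0.0625 + 0.3364 + 0.1089 + 0.3249 + 0.3969 = 1.7484

1.7484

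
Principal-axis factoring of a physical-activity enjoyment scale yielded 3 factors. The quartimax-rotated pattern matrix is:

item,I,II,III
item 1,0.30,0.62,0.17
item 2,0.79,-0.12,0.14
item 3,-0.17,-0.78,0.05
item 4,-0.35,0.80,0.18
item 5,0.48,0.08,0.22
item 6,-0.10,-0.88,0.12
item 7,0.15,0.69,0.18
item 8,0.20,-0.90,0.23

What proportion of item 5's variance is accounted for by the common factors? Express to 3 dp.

h² = 0.48² + 0.08² + 0.22² = 0.2304 + 0.0064 + 0.0484 = 0.2852

0.285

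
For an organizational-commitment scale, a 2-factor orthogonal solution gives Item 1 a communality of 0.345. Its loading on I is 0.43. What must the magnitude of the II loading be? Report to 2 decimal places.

Under orthogonal rotation h² = Σλ², so λ_II² = h² − (0.1849) = 0.345 − 0.1849 = 0.1601.
|λ| = √0.1601 = 0.4001.

0.40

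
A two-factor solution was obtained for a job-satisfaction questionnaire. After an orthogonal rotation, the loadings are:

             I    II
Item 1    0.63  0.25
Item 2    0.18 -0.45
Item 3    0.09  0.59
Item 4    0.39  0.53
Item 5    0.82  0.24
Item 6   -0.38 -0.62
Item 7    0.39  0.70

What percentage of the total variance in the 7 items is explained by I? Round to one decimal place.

SS loadings for I = 0.63² + 0.18² + 0.09² + 0.39² + 0.82² + (-0.38)² + 0.39² = 1.5584
With 7 standardized items, total variance = 7. Proportion = 1.5584/7 = 0.2226 → 22.26%.

22.3%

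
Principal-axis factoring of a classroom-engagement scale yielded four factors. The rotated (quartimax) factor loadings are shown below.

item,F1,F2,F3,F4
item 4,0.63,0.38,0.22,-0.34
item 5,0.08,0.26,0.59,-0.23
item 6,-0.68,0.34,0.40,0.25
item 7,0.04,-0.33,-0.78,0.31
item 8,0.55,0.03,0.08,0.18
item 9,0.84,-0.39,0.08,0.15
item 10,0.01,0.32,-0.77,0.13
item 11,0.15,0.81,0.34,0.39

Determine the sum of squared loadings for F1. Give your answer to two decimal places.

1.90

SS loadings for F1 = 0.63² + 0.08² + (-0.68)² + 0.04² + 0.55² + 0.84² + 0.01² + 0.15² = 0.3969 + 0.0064 + 0.4624 + 0.0016 + 0.3025 + 0.7056 + 0.0001 + 0.0225 = 1.8980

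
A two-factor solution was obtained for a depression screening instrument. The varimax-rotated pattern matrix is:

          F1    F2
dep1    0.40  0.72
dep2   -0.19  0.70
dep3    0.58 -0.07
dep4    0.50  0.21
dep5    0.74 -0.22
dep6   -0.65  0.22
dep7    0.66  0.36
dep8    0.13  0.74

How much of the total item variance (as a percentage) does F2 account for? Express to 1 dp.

SS loadings for F2 = 0.72² + 0.70² + (-0.07)² + 0.21² + (-0.22)² + 0.22² + 0.36² + 0.74² = 1.8314
With 8 standardized items, total variance = 8. Proportion = 1.8314/8 = 0.2289 → 22.89%.

22.9%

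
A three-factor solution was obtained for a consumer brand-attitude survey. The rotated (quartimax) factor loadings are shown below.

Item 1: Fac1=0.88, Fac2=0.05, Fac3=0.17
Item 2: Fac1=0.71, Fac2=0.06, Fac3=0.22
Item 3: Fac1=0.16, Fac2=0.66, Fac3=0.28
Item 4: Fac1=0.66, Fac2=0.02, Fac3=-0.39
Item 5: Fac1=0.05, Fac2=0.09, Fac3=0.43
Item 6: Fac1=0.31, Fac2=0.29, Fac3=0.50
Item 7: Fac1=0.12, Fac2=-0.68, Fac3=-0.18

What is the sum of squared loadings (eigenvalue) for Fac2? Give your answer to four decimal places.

SS loadings for Fac2 = 0.05² + 0.06² + 0.66² + 0.02² + 0.09² + 0.29² + (-0.68)² = 0.0025 + 0.0036 + 0.4356 + 0.0004 + 0.0081 + 0.0841 + 0.4624 = 0.9967

0.9967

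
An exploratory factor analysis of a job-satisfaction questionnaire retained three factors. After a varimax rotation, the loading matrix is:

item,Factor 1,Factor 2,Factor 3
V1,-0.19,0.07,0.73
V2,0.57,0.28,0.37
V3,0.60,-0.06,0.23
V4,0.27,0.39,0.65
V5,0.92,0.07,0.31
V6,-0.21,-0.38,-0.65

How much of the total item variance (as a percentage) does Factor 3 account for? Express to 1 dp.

27.7%

SS loadings for Factor 3 = 0.73² + 0.37² + 0.23² + 0.65² + 0.31² + (-0.65)² = 1.6638
With 6 standardized items, total variance = 6. Proportion = 1.6638/6 = 0.2773 → 27.73%.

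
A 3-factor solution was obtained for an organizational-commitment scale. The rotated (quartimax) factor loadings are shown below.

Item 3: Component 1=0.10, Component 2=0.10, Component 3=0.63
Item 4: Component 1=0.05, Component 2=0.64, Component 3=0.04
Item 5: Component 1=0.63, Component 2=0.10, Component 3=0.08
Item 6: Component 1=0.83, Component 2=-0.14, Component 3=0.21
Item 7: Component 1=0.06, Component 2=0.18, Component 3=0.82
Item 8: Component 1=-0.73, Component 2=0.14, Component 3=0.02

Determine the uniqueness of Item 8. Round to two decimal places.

0.45

h² = (-0.73)² + 0.14² + 0.02² = 0.5329 + 0.0196 + 0.0004 = 0.5529
Uniqueness u² = 1 − h² = 1 − 0.5529 = 0.4471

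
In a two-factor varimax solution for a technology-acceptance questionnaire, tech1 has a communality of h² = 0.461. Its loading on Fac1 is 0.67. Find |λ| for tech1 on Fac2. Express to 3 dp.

0.110

Under orthogonal rotation h² = Σλ², so λ_Fac2² = h² − (0.4489) = 0.461 − 0.4489 = 0.0121.
|λ| = √0.0121 = 0.1100.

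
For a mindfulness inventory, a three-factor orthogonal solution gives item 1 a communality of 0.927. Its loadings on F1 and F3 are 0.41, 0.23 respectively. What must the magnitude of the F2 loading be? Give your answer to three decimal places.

Under orthogonal rotation h² = Σλ², so λ_F2² = h² − (0.2210) = 0.927 − 0.2210 = 0.7060.
|λ| = √0.7060 = 0.8402.

0.840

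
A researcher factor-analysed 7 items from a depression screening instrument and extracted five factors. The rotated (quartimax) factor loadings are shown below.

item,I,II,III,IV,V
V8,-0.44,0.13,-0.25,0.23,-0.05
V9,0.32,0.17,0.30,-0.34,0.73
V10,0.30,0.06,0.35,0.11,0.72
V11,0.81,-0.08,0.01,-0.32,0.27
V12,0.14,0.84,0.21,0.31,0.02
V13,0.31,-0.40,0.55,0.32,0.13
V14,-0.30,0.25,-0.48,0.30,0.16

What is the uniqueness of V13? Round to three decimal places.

h² = 0.31² + (-0.40)² + 0.55² + 0.32² + 0.13² = 0.0961 + 0.1600 + 0.3025 + 0.1024 + 0.0169 = 0.6779
Uniqueness u² = 1 − h² = 1 − 0.6779 = 0.3221

0.322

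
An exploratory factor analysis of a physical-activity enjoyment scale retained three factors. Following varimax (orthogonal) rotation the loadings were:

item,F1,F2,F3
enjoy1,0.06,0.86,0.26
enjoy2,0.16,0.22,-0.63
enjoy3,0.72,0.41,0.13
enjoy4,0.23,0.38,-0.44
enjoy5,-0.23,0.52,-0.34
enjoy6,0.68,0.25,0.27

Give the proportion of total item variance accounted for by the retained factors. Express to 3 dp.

0.569

Communalities: 0.8108, 0.4709, 0.7034, 0.3909, 0.4389, 0.5978; Σh² = 3.4127.
Total variance with 6 standardized items is 6, so the solution explains 3.4127/6 = 0.5688.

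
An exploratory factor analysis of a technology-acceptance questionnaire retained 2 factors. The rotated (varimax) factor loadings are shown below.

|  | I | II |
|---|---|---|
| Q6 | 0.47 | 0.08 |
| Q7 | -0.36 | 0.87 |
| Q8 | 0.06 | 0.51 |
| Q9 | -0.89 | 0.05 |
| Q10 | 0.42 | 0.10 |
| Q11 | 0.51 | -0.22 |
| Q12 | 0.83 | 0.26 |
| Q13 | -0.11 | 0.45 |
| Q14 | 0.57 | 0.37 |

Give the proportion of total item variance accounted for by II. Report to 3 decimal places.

SS loadings for II = 0.08² + 0.87² + 0.51² + 0.05² + 0.10² + (-0.22)² + 0.26² + 0.45² + 0.37² = 1.4913
Proportion of variance = 1.4913 / 9 = 0.1657.

0.166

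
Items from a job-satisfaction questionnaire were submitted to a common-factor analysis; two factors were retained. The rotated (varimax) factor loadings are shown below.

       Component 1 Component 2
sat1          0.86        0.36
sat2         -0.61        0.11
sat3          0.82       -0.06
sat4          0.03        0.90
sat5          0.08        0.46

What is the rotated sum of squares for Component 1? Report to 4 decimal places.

SS loadings for Component 1 = 0.86² + (-0.61)² + 0.82² + 0.03² + 0.08² = 0.7396 + 0.3721 + 0.6724 + 0.0009 + 0.0064 = 1.7914

1.7914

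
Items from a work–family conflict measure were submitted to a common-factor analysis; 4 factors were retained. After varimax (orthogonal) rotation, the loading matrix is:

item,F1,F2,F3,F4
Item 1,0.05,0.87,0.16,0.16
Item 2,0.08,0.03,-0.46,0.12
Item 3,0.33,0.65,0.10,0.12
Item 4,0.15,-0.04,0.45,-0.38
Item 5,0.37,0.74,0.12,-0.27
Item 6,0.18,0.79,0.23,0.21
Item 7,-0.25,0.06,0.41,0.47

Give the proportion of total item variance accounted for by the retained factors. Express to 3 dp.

Communalities: 0.8106, 0.2333, 0.5558, 0.3710, 0.7718, 0.7535, 0.4551; Σh² = 3.9511.
Total variance with 7 standardized items is 7, so the solution explains 3.9511/7 = 0.5644.

0.564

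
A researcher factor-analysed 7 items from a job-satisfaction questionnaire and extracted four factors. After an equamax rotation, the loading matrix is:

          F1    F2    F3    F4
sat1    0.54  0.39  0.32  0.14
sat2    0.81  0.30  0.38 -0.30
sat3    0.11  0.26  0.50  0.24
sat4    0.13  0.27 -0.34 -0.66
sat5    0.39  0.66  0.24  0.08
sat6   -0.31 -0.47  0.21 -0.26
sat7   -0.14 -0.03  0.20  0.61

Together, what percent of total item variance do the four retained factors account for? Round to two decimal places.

58.39%

Communalities: 0.5657, 0.9805, 0.3873, 0.6410, 0.6517, 0.4287, 0.4326; Σh² = 4.0875.
Total variance with 7 standardized items is 7, so the solution explains 4.0875/7 = 0.5839 = 58.39%.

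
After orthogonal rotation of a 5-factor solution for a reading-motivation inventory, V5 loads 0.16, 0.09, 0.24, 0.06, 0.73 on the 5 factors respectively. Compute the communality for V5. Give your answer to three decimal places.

0.628

h² = 0.16² + 0.09² + 0.24² + 0.06² + 0.73² = 0.0256 + 0.0081 + 0.0576 + 0.0036 + 0.5329 = 0.6278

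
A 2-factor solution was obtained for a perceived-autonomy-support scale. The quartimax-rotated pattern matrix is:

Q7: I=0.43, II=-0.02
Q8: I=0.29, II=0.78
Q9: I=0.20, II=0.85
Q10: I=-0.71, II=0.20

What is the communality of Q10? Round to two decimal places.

0.54

h² = (-0.71)² + 0.20² = 0.5041 + 0.0400 = 0.5441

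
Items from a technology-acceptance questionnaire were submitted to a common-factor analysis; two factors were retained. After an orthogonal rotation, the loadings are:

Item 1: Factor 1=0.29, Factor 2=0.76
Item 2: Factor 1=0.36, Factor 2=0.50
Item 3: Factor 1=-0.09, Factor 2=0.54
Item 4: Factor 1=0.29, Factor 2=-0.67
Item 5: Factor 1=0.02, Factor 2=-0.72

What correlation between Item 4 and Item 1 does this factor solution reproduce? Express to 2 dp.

r̂ = Σ λ_i·λ_j across factors = (0.29)(0.29) + (-0.67)(0.76)
  = +0.0841 -0.5092 = -0.4251

-0.43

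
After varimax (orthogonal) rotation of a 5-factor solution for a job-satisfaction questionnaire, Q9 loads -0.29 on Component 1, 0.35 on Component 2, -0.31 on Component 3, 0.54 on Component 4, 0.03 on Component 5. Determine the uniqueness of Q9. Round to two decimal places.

h² = (-0.29)² + 0.35² + (-0.31)² + 0.54² + 0.03² = 0.0841 + 0.1225 + 0.0961 + 0.2916 + 0.0009 = 0.5952
Uniqueness u² = 1 − h² = 1 − 0.5952 = 0.4048

0.40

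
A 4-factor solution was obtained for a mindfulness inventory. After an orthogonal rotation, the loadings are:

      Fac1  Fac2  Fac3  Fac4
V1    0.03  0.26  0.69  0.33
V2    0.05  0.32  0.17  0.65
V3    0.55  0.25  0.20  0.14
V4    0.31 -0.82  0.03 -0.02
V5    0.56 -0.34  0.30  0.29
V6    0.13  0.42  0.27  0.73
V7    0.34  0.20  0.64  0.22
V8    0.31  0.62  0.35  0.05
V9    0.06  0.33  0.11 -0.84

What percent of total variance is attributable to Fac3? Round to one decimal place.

13.9%

SS loadings for Fac3 = 0.69² + 0.17² + 0.20² + 0.03² + 0.30² + 0.27² + 0.64² + 0.35² + 0.11² = 1.2530
With 9 standardized items, total variance = 9. Proportion = 1.2530/9 = 0.1392 → 13.92%.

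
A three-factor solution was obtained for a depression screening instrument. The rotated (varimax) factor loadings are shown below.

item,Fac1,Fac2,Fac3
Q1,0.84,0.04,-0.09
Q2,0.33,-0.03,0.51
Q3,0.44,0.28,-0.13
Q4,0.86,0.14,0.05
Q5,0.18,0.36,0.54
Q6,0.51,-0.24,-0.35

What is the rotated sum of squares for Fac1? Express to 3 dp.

SS loadings for Fac1 = 0.84² + 0.33² + 0.44² + 0.86² + 0.18² + 0.51² = 0.7056 + 0.1089 + 0.1936 + 0.7396 + 0.0324 + 0.2601 = 2.0402

2.040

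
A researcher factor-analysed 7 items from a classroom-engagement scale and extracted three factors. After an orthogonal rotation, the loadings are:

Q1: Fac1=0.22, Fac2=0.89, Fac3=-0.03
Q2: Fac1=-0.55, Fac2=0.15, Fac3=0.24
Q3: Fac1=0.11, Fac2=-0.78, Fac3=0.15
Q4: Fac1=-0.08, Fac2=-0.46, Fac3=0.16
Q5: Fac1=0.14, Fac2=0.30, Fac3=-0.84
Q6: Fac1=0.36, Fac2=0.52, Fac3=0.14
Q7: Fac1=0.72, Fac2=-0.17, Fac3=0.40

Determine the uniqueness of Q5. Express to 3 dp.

0.185

h² = 0.14² + 0.30² + (-0.84)² = 0.0196 + 0.0900 + 0.7056 = 0.8152
Uniqueness u² = 1 − h² = 1 − 0.8152 = 0.1848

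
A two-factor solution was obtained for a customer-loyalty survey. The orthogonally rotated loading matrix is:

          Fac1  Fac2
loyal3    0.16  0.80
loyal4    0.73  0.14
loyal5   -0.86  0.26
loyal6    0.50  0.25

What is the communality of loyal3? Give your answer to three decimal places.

h² = 0.16² + 0.80² = 0.0256 + 0.6400 = 0.6656

0.666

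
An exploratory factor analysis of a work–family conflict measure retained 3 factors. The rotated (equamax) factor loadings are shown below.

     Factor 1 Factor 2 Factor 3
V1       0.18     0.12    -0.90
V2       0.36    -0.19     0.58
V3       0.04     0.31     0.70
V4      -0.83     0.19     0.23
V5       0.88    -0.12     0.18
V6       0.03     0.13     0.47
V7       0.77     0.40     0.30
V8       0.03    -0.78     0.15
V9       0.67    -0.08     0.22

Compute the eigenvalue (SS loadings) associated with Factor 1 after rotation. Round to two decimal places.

2.67

SS loadings for Factor 1 = 0.18² + 0.36² + 0.04² + (-0.83)² + 0.88² + 0.03² + 0.77² + 0.03² + 0.67² = 0.0324 + 0.1296 + 0.0016 + 0.6889 + 0.7744 + 0.0009 + 0.5929 + 0.0009 + 0.4489 = 2.6705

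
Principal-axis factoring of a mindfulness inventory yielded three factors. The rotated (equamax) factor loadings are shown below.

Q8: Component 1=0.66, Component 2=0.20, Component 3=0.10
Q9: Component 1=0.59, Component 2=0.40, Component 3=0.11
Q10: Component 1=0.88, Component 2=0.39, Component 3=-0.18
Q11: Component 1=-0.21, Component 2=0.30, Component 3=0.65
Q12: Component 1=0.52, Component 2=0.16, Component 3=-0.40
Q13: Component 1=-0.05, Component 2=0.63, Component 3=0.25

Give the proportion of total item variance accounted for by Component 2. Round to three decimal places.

0.144

SS loadings for Component 2 = 0.20² + 0.40² + 0.39² + 0.30² + 0.16² + 0.63² = 0.8646
Proportion of variance = 0.8646 / 6 = 0.1441.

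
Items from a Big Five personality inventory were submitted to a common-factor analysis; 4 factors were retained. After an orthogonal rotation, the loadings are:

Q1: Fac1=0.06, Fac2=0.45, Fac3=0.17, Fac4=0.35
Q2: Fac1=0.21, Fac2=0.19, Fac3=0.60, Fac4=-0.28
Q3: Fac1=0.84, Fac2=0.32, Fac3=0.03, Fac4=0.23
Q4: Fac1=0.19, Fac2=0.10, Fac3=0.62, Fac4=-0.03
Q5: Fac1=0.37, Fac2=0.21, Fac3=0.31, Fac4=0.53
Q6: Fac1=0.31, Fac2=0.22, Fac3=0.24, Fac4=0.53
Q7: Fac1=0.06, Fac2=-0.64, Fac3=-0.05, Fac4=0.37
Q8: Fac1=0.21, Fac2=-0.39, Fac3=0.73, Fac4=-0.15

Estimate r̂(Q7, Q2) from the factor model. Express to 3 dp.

-0.243

r̂ = Σ λ_i·λ_j across factors = (0.06)(0.21) + (-0.64)(0.19) + (-0.05)(0.60) + (0.37)(-0.28)
  = +0.0126 -0.1216 -0.0300 -0.1036 = -0.2426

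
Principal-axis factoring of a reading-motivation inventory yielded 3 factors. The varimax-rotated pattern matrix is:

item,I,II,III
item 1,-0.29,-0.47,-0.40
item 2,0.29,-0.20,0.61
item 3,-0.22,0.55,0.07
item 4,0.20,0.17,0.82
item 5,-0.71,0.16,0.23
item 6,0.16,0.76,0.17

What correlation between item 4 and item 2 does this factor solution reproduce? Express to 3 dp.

r̂ = Σ λ_i·λ_j across factors = (0.20)(0.29) + (0.17)(-0.20) + (0.82)(0.61)
  = +0.0580 -0.0340 +0.5002 = 0.5242

0.524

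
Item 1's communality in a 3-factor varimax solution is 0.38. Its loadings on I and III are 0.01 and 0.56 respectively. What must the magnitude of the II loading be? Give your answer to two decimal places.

Under orthogonal rotation h² = Σλ², so λ_II² = h² − (0.3137) = 0.38 − 0.3137 = 0.0663.
|λ| = √0.0663 = 0.2575.

0.26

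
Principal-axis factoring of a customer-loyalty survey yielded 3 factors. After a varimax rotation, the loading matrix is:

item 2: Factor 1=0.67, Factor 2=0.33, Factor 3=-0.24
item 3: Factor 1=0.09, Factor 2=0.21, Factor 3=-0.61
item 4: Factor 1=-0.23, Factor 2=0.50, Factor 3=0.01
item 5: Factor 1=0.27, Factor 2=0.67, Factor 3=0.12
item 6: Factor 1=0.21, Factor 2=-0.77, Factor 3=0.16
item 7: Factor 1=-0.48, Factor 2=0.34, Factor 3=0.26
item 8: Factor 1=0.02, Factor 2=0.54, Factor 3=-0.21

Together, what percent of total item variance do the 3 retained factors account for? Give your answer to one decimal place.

SS loadings by factor: 0.8577, 1.8520, 0.5815; total = 3.2912.
Total variance with 7 standardized items is 7, so the solution explains 3.2912/7 = 0.4702 = 47.02%.

47.0%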